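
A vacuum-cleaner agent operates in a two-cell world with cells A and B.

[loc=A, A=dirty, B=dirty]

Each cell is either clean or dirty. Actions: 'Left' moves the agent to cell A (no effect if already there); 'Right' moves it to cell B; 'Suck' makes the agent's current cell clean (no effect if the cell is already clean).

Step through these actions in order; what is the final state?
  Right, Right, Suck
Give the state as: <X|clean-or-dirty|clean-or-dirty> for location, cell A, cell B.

Right (#1): <B|dirty|dirty>
Right (#2): <B|dirty|dirty>
Suck (#3): <B|dirty|clean>

<B|dirty|clean>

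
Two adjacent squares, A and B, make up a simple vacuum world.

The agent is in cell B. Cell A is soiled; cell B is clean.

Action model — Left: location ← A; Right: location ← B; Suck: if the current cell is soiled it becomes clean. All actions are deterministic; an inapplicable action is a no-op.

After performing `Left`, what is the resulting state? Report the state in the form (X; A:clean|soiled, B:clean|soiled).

start: (B; A:soiled, B:clean)
1) do Left; now (A; A:soiled, B:clean)

(A; A:soiled, B:clean)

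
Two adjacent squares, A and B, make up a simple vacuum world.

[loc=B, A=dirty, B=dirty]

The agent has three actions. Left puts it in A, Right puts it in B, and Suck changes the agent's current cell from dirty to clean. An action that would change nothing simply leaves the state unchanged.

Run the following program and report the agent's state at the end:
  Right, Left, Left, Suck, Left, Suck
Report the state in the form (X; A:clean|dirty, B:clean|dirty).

t=1 Right ⇒ (B; A:dirty, B:dirty)
t=2 Left ⇒ (A; A:dirty, B:dirty)
t=3 Left ⇒ (A; A:dirty, B:dirty)
t=4 Suck ⇒ (A; A:clean, B:dirty)
t=5 Left ⇒ (A; A:clean, B:dirty)
t=6 Suck ⇒ (A; A:clean, B:dirty)

(A; A:clean, B:dirty)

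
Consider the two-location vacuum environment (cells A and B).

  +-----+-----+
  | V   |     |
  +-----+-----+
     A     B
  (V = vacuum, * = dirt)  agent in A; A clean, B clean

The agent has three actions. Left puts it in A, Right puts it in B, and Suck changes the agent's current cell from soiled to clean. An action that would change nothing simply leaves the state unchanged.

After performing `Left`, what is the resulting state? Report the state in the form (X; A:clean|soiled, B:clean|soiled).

start: (A; A:clean, B:clean)
1. Left → (A; A:clean, B:clean)

(A; A:clean, B:clean)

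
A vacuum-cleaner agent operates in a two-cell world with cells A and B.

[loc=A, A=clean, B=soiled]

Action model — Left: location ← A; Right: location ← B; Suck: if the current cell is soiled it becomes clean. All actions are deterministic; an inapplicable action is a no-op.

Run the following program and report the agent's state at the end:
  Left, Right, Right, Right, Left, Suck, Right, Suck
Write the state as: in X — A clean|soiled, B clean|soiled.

in B — A clean, B clean

step 1/8 (Left): in A — A clean, B soiled
step 2/8 (Right): in B — A clean, B soiled
step 3/8 (Right): in B — A clean, B soiled
step 4/8 (Right): in B — A clean, B soiled
step 5/8 (Left): in A — A clean, B soiled
step 6/8 (Suck): in A — A clean, B soiled
step 7/8 (Right): in B — A clean, B soiled
step 8/8 (Suck): in B — A clean, B clean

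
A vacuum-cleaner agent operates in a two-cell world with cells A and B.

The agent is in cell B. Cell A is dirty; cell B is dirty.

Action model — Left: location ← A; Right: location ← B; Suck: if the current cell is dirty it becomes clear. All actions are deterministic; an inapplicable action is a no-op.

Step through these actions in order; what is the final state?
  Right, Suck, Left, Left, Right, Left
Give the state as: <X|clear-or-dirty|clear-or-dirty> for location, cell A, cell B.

[1] after Right: <B|dirty|dirty>
[2] after Suck: <B|dirty|clear>
[3] after Left: <A|dirty|clear>
[4] after Left: <A|dirty|clear>
[5] after Right: <B|dirty|clear>
[6] after Left: <A|dirty|clear>

<A|dirty|clear>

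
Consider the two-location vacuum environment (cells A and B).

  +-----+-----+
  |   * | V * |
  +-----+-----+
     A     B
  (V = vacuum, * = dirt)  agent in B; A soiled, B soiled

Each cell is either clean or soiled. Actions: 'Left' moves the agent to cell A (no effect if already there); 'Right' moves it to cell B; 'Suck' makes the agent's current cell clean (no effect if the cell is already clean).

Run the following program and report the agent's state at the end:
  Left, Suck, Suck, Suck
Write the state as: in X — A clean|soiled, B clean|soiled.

1) do Left; now in A — A soiled, B soiled
2) do Suck; now in A — A clean, B soiled
3) do Suck; now in A — A clean, B soiled
4) do Suck; now in A — A clean, B soiled

in A — A clean, B soiled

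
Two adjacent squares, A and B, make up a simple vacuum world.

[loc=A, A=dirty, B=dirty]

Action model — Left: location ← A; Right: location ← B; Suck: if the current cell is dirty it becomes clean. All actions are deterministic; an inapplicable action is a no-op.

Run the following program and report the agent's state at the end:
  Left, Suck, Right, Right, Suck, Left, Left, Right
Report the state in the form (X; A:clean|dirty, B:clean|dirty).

1) do Left; now (A; A:dirty, B:dirty)
2) do Suck; now (A; A:clean, B:dirty)
3) do Right; now (B; A:clean, B:dirty)
4) do Right; now (B; A:clean, B:dirty)
5) do Suck; now (B; A:clean, B:clean)
6) do Left; now (A; A:clean, B:clean)
7) do Left; now (A; A:clean, B:clean)
8) do Right; now (B; A:clean, B:clean)

(B; A:clean, B:clean)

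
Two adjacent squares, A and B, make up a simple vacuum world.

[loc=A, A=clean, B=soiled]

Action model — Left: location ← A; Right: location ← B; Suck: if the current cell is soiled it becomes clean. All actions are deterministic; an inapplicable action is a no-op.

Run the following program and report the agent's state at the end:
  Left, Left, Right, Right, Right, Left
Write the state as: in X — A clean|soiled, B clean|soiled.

in A — A clean, B soiled

t=1 Left ⇒ in A — A clean, B soiled
t=2 Left ⇒ in A — A clean, B soiled
t=3 Right ⇒ in B — A clean, B soiled
t=4 Right ⇒ in B — A clean, B soiled
t=5 Right ⇒ in B — A clean, B soiled
t=6 Left ⇒ in A — A clean, B soiled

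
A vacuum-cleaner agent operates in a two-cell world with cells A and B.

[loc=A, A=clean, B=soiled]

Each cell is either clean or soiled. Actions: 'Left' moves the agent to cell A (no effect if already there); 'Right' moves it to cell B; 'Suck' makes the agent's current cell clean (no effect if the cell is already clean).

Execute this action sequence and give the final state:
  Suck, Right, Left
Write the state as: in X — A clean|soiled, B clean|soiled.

in A — A clean, B soiled

t=1 Suck ⇒ in A — A clean, B soiled
t=2 Right ⇒ in B — A clean, B soiled
t=3 Left ⇒ in A — A clean, B soiled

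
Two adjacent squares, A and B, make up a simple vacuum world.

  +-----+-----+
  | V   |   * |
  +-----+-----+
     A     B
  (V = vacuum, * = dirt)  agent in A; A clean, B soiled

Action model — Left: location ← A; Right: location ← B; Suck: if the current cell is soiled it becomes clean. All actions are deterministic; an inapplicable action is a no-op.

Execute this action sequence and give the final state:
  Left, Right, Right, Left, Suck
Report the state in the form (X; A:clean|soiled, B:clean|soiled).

step 1/5 (Left): (A; A:clean, B:soiled)
step 2/5 (Right): (B; A:clean, B:soiled)
step 3/5 (Right): (B; A:clean, B:soiled)
step 4/5 (Left): (A; A:clean, B:soiled)
step 5/5 (Suck): (A; A:clean, B:soiled)

(A; A:clean, B:soiled)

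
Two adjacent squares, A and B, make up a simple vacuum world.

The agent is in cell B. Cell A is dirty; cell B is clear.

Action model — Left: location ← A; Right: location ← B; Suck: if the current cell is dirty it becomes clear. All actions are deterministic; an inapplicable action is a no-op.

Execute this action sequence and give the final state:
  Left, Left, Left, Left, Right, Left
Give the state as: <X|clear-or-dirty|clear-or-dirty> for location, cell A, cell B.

<A|dirty|clear>

t=1 Left ⇒ <A|dirty|clear>
t=2 Left ⇒ <A|dirty|clear>
t=3 Left ⇒ <A|dirty|clear>
t=4 Left ⇒ <A|dirty|clear>
t=5 Right ⇒ <B|dirty|clear>
t=6 Left ⇒ <A|dirty|clear>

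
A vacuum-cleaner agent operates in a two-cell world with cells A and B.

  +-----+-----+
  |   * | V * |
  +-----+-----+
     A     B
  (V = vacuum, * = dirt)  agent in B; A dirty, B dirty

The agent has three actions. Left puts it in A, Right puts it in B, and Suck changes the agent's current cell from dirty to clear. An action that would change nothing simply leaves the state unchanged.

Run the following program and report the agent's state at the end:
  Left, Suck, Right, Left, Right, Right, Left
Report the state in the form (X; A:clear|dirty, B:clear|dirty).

(A; A:clear, B:dirty)

1. Left → (A; A:dirty, B:dirty)
2. Suck → (A; A:clear, B:dirty)
3. Right → (B; A:clear, B:dirty)
4. Left → (A; A:clear, B:dirty)
5. Right → (B; A:clear, B:dirty)
6. Right → (B; A:clear, B:dirty)
7. Left → (A; A:clear, B:dirty)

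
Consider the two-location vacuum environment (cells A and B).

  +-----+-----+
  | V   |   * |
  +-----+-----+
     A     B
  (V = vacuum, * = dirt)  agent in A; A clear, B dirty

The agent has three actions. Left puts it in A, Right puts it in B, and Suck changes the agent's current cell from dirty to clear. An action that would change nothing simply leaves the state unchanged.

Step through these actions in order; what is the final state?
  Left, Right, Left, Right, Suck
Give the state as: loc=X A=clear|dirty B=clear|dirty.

Left (#1): loc=A A=clear B=dirty
Right (#2): loc=B A=clear B=dirty
Left (#3): loc=A A=clear B=dirty
Right (#4): loc=B A=clear B=dirty
Suck (#5): loc=B A=clear B=clear

loc=B A=clear B=clear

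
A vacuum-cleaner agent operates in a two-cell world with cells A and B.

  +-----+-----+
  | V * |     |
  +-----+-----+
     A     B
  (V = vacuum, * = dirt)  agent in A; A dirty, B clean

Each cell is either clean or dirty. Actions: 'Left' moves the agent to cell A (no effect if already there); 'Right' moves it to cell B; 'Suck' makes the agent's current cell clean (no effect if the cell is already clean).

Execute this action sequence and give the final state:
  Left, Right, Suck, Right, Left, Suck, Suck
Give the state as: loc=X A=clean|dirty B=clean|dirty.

loc=A A=clean B=clean

1) do Left; now loc=A A=dirty B=clean
2) do Right; now loc=B A=dirty B=clean
3) do Suck; now loc=B A=dirty B=clean
4) do Right; now loc=B A=dirty B=clean
5) do Left; now loc=A A=dirty B=clean
6) do Suck; now loc=A A=clean B=clean
7) do Suck; now loc=A A=clean B=clean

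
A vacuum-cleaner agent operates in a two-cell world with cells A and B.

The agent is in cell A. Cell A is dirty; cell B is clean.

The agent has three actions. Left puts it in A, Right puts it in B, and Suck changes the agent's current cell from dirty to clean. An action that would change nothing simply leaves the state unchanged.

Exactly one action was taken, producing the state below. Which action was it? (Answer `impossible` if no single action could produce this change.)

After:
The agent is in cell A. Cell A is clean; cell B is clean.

try  Left: in A — A dirty, B clean
try Right: in B — A dirty, B clean
try  Suck: in A — A clean, B clean  ← match

Suck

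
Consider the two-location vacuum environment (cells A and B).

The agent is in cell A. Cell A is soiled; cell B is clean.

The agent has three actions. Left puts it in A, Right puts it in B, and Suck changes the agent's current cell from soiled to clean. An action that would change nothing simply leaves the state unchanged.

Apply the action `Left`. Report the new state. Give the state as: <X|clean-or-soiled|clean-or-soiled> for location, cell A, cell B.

start: <A|soiled|clean>
1) do Left; now <A|soiled|clean>

<A|soiled|clean>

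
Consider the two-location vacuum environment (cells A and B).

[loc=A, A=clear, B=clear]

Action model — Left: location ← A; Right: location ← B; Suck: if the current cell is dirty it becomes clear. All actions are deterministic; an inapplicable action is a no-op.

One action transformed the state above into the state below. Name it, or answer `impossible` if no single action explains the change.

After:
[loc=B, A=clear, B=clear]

Right

try  Left: loc=A A=clear B=clear
try Right: loc=B A=clear B=clear  ← match
try  Suck: loc=A A=clear B=clear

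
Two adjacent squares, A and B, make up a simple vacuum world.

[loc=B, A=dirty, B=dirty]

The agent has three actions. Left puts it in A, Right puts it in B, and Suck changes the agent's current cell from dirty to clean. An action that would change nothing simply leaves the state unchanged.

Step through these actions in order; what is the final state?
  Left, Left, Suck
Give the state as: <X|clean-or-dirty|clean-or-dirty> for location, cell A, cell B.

<A|clean|dirty>

[1] after Left: <A|dirty|dirty>
[2] after Left: <A|dirty|dirty>
[3] after Suck: <A|clean|dirty>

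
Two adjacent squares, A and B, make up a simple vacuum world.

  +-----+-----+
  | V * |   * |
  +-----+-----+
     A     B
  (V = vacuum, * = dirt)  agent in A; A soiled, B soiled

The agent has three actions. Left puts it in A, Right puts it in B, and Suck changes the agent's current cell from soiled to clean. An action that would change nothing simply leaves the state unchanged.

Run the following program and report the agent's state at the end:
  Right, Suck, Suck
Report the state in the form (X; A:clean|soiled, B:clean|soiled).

(B; A:soiled, B:clean)

step 1/3 (Right): (B; A:soiled, B:soiled)
step 2/3 (Suck): (B; A:soiled, B:clean)
step 3/3 (Suck): (B; A:soiled, B:clean)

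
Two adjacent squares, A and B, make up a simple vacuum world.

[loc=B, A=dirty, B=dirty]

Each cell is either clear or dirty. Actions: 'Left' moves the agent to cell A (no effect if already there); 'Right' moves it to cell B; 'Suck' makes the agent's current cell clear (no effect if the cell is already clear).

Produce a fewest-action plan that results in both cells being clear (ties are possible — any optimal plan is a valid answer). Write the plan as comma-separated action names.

Suck (#1): (B; A:dirty, B:clear)
Left (#2): (A; A:dirty, B:clear)
Suck (#3): (A; A:clear, B:clear)
min 3: Suck B + move + Suck A

Suck, Left, Suck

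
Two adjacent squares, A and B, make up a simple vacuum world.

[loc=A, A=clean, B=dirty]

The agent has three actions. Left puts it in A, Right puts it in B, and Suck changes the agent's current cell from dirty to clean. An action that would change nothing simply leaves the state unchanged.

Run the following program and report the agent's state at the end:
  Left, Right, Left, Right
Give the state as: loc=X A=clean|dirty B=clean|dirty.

loc=B A=clean B=dirty

step 1/4 (Left): loc=A A=clean B=dirty
step 2/4 (Right): loc=B A=clean B=dirty
step 3/4 (Left): loc=A A=clean B=dirty
step 4/4 (Right): loc=B A=clean B=dirty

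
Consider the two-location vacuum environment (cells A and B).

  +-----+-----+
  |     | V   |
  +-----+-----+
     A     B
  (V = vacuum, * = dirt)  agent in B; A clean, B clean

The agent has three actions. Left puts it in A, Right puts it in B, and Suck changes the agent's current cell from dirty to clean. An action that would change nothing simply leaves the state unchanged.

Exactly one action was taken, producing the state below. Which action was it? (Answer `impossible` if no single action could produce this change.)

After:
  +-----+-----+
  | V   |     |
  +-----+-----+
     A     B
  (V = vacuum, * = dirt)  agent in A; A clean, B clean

Left

try  Left: in A — A clean, B clean  ← match
try Right: in B — A clean, B clean
try  Suck: in B — A clean, B clean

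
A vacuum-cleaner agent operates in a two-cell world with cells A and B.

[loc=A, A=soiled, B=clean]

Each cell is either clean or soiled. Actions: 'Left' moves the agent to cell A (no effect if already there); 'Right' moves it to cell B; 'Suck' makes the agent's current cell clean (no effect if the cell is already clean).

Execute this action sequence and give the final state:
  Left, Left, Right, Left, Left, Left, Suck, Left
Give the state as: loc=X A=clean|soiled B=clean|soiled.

loc=A A=clean B=clean

1) do Left; now loc=A A=soiled B=clean
2) do Left; now loc=A A=soiled B=clean
3) do Right; now loc=B A=soiled B=clean
4) do Left; now loc=A A=soiled B=clean
5) do Left; now loc=A A=soiled B=clean
6) do Left; now loc=A A=soiled B=clean
7) do Suck; now loc=A A=clean B=clean
8) do Left; now loc=A A=clean B=clean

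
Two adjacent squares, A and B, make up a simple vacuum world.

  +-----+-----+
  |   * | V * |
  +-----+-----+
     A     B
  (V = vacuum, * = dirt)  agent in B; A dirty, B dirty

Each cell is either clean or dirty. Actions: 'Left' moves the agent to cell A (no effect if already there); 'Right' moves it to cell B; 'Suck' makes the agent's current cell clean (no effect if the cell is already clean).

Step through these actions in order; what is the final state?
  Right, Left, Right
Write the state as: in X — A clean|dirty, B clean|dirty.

in B — A dirty, B dirty

t=1 Right ⇒ in B — A dirty, B dirty
t=2 Left ⇒ in A — A dirty, B dirty
t=3 Right ⇒ in B — A dirty, B dirty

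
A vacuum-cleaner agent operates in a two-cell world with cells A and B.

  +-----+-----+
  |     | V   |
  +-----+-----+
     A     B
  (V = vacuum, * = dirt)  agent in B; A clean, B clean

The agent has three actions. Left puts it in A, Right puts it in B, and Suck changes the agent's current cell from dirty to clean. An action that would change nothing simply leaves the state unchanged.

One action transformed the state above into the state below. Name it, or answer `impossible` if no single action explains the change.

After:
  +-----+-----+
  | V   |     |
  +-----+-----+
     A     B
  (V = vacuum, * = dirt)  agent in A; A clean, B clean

Left

try  Left: in A — A clean, B clean  ← match
try Right: in B — A clean, B clean
try  Suck: in B — A clean, B clean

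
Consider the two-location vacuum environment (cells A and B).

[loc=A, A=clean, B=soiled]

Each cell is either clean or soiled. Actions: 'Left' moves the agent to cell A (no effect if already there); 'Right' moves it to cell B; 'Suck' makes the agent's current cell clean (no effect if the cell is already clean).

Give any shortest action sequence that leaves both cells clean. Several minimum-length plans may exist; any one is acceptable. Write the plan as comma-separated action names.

Right, Suck

t=1 Right ⇒ (B; A:clean, B:soiled)
t=2 Suck ⇒ (B; A:clean, B:clean)
min 2: go B then Suck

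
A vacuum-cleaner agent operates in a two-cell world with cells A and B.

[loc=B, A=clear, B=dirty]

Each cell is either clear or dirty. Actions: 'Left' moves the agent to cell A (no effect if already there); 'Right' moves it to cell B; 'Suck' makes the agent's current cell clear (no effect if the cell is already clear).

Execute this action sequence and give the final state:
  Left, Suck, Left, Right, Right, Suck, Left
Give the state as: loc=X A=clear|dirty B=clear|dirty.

1) do Left; now loc=A A=clear B=dirty
2) do Suck; now loc=A A=clear B=dirty
3) do Left; now loc=A A=clear B=dirty
4) do Right; now loc=B A=clear B=dirty
5) do Right; now loc=B A=clear B=dirty
6) do Suck; now loc=B A=clear B=clear
7) do Left; now loc=A A=clear B=clear

loc=A A=clear B=clear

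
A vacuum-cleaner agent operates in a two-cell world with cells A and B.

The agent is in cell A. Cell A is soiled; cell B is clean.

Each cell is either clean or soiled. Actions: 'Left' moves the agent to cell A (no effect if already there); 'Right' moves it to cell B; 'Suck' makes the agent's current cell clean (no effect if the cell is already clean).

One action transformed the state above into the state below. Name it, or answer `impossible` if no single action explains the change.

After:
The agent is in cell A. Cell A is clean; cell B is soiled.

impossible

try  Left: (A; A:soiled, B:clean)
try Right: (B; A:soiled, B:clean)
try  Suck: (A; A:clean, B:clean)
no single action produces the after-state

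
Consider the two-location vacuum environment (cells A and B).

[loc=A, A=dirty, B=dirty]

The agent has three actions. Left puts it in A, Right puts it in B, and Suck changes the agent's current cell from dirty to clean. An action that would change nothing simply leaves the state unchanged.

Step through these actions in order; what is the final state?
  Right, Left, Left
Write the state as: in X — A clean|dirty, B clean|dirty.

step 1/3 (Right): in B — A dirty, B dirty
step 2/3 (Left): in A — A dirty, B dirty
step 3/3 (Left): in A — A dirty, B dirty

in A — A dirty, B dirty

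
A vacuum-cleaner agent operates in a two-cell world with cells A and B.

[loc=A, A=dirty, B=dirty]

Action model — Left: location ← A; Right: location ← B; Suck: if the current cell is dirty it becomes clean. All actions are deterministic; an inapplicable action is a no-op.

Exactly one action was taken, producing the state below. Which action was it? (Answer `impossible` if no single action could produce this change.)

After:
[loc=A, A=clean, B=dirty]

Suck

try  Left: (A; A:dirty, B:dirty)
try Right: (B; A:dirty, B:dirty)
try  Suck: (A; A:clean, B:dirty)  ← match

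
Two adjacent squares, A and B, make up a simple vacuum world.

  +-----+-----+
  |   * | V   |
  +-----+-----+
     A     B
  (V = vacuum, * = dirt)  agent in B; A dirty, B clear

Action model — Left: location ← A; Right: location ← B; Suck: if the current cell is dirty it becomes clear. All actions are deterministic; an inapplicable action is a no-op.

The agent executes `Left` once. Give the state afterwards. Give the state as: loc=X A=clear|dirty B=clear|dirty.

loc=A A=dirty B=clear

start: loc=B A=dirty B=clear
[1] after Left: loc=A A=dirty B=clear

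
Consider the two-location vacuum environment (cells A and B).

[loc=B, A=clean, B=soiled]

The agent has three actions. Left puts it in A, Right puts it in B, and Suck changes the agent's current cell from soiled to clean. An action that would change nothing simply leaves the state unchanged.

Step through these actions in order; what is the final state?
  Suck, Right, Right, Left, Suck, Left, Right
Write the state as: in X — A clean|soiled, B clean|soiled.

in B — A clean, B clean

t=1 Suck ⇒ in B — A clean, B clean
t=2 Right ⇒ in B — A clean, B clean
t=3 Right ⇒ in B — A clean, B clean
t=4 Left ⇒ in A — A clean, B clean
t=5 Suck ⇒ in A — A clean, B clean
t=6 Left ⇒ in A — A clean, B clean
t=7 Right ⇒ in B — A clean, B clean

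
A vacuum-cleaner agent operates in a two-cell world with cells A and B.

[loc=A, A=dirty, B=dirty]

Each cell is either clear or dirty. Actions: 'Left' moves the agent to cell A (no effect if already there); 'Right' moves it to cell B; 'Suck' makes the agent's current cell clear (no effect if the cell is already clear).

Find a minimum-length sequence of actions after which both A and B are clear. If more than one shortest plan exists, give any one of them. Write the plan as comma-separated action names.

Suck, Right, Suck

t=1 Suck ⇒ <A|clear|dirty>
t=2 Right ⇒ <B|clear|dirty>
t=3 Suck ⇒ <B|clear|clear>
min 3: Suck A + move + Suck B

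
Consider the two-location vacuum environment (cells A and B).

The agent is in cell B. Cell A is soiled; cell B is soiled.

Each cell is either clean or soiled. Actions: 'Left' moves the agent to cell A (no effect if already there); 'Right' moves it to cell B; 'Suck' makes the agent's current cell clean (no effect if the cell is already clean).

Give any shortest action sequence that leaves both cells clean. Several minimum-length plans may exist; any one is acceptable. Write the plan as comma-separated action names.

Suck, Left, Suck

1) do Suck; now loc=B A=soiled B=clean
2) do Left; now loc=A A=soiled B=clean
3) do Suck; now loc=A A=clean B=clean
min 3: Suck B + move + Suck A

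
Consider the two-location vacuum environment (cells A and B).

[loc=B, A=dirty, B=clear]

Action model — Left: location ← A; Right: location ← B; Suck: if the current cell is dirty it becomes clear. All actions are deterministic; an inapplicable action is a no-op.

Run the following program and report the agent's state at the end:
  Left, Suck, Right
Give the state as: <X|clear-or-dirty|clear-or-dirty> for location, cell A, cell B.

<B|clear|clear>

1) do Left; now <A|dirty|clear>
2) do Suck; now <A|clear|clear>
3) do Right; now <B|clear|clear>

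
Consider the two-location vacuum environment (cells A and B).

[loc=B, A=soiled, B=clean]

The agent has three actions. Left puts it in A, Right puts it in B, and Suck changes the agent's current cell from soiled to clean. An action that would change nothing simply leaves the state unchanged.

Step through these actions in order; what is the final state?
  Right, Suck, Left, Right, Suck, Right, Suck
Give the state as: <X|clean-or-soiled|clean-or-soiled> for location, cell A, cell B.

<B|soiled|clean>

Right (#1): <B|soiled|clean>
Suck (#2): <B|soiled|clean>
Left (#3): <A|soiled|clean>
Right (#4): <B|soiled|clean>
Suck (#5): <B|soiled|clean>
Right (#6): <B|soiled|clean>
Suck (#7): <B|soiled|clean>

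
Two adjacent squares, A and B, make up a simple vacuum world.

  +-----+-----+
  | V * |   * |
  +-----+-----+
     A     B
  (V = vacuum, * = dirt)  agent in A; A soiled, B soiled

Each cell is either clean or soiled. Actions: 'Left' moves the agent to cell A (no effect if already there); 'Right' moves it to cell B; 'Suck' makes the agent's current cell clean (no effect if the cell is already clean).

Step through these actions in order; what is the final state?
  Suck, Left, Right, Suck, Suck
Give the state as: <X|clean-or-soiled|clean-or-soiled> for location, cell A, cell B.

1) do Suck; now <A|clean|soiled>
2) do Left; now <A|clean|soiled>
3) do Right; now <B|clean|soiled>
4) do Suck; now <B|clean|clean>
5) do Suck; now <B|clean|clean>

<B|clean|clean>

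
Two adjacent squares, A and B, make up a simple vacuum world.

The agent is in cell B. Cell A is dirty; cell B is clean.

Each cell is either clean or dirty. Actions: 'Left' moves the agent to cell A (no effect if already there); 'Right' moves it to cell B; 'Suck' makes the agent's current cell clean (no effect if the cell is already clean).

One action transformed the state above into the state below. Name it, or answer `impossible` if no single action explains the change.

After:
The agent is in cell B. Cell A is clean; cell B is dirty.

impossible

try  Left: loc=A A=dirty B=clean
try Right: loc=B A=dirty B=clean
try  Suck: loc=B A=dirty B=clean
no single action produces the after-state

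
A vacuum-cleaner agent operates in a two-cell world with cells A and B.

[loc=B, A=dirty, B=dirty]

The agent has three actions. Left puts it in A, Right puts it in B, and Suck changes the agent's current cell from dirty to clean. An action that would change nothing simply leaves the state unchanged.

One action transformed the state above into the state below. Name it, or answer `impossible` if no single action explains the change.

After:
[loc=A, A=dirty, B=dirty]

try  Left: loc=A A=dirty B=dirty  ← match
try Right: loc=B A=dirty B=dirty
try  Suck: loc=B A=dirty B=clean

Left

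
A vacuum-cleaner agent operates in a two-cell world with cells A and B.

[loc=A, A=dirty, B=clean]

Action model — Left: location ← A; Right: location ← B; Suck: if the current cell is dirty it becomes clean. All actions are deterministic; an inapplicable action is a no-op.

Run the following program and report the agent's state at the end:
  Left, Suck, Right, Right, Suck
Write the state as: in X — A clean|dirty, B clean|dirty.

in B — A clean, B clean

t=1 Left ⇒ in A — A dirty, B clean
t=2 Suck ⇒ in A — A clean, B clean
t=3 Right ⇒ in B — A clean, B clean
t=4 Right ⇒ in B — A clean, B clean
t=5 Suck ⇒ in B — A clean, B clean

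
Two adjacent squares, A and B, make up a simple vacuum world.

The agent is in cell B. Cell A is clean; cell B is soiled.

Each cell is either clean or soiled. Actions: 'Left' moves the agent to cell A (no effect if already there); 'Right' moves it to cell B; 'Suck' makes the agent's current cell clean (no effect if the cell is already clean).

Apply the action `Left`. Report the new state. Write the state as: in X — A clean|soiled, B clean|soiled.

in A — A clean, B soiled

start: in B — A clean, B soiled
1) do Left; now in A — A clean, B soiled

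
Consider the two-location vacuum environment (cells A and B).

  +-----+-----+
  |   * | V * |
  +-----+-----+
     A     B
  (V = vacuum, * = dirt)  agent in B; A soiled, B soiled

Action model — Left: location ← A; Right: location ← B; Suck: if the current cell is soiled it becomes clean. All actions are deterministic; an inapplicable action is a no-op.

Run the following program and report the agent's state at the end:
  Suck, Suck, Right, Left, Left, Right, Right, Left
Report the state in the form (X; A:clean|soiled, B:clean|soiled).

(A; A:soiled, B:clean)

[1] after Suck: (B; A:soiled, B:clean)
[2] after Suck: (B; A:soiled, B:clean)
[3] after Right: (B; A:soiled, B:clean)
[4] after Left: (A; A:soiled, B:clean)
[5] after Left: (A; A:soiled, B:clean)
[6] after Right: (B; A:soiled, B:clean)
[7] after Right: (B; A:soiled, B:clean)
[8] after Left: (A; A:soiled, B:clean)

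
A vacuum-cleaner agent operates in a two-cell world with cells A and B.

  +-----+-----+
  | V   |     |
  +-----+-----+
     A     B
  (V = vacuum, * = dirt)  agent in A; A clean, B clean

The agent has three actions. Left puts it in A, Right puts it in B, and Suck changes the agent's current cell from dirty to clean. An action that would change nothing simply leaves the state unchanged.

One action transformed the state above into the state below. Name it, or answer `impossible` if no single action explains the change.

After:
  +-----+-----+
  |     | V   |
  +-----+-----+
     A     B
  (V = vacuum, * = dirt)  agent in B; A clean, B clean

Right

try  Left: loc=A A=clean B=clean
try Right: loc=B A=clean B=clean  ← match
try  Suck: loc=A A=clean B=clean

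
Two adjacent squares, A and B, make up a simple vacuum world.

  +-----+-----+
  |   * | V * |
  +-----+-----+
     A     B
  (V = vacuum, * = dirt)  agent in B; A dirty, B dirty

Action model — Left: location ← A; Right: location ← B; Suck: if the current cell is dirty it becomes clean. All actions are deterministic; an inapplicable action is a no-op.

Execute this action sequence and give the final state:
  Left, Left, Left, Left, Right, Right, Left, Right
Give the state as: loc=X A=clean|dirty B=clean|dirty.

loc=B A=dirty B=dirty

step 1/8 (Left): loc=A A=dirty B=dirty
step 2/8 (Left): loc=A A=dirty B=dirty
step 3/8 (Left): loc=A A=dirty B=dirty
step 4/8 (Left): loc=A A=dirty B=dirty
step 5/8 (Right): loc=B A=dirty B=dirty
step 6/8 (Right): loc=B A=dirty B=dirty
step 7/8 (Left): loc=A A=dirty B=dirty
step 8/8 (Right): loc=B A=dirty B=dirty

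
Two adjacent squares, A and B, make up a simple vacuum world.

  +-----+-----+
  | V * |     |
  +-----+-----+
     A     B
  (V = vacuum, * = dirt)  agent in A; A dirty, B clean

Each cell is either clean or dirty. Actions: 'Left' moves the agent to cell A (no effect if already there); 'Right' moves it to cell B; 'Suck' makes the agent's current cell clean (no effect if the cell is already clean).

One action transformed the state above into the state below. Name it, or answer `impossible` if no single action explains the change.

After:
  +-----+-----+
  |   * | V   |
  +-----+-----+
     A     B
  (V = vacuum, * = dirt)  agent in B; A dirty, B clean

Right

try  Left: in A — A dirty, B clean
try Right: in B — A dirty, B clean  ← match
try  Suck: in A — A clean, B clean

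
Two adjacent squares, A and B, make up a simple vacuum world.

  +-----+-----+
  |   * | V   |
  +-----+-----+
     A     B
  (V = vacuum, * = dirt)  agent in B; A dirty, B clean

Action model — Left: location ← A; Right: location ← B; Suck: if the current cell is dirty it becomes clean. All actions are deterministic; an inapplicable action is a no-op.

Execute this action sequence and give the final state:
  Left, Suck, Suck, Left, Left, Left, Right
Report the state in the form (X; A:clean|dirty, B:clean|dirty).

[1] after Left: (A; A:dirty, B:clean)
[2] after Suck: (A; A:clean, B:clean)
[3] after Suck: (A; A:clean, B:clean)
[4] after Left: (A; A:clean, B:clean)
[5] after Left: (A; A:clean, B:clean)
[6] after Left: (A; A:clean, B:clean)
[7] after Right: (B; A:clean, B:clean)

(B; A:clean, B:clean)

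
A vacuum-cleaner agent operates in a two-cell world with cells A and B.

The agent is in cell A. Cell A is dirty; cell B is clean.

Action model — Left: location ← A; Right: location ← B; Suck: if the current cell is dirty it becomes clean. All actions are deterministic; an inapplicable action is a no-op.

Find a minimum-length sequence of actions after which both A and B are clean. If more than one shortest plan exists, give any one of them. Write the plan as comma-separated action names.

step 1/1 (Suck): <A|clean|clean>
min 1: A is dirty, one Suck

Suck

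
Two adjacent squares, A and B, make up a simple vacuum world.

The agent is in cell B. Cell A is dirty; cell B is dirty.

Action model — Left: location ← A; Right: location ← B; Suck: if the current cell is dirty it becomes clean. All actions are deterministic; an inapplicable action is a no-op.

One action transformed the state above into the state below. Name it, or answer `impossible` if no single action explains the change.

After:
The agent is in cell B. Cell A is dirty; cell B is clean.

try  Left: (A; A:dirty, B:dirty)
try Right: (B; A:dirty, B:dirty)
try  Suck: (B; A:dirty, B:clean)  ← match

Suck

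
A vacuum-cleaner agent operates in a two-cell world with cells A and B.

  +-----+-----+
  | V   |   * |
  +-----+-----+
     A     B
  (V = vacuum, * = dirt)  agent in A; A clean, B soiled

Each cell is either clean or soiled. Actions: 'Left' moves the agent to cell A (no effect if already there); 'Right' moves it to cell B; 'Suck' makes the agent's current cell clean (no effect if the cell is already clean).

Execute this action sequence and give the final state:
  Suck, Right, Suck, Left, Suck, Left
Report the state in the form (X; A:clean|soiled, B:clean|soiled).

step 1/6 (Suck): (A; A:clean, B:soiled)
step 2/6 (Right): (B; A:clean, B:soiled)
step 3/6 (Suck): (B; A:clean, B:clean)
step 4/6 (Left): (A; A:clean, B:clean)
step 5/6 (Suck): (A; A:clean, B:clean)
step 6/6 (Left): (A; A:clean, B:clean)

(A; A:clean, B:clean)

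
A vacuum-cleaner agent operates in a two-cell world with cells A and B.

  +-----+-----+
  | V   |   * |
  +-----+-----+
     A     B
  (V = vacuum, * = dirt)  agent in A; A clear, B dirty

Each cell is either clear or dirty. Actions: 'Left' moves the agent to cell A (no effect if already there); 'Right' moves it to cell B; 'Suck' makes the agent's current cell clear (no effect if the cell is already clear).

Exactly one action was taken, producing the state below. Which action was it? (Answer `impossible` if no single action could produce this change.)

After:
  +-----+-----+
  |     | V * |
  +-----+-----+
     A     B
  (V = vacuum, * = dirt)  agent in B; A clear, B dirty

Right

try  Left: (A; A:clear, B:dirty)
try Right: (B; A:clear, B:dirty)  ← match
try  Suck: (A; A:clear, B:dirty)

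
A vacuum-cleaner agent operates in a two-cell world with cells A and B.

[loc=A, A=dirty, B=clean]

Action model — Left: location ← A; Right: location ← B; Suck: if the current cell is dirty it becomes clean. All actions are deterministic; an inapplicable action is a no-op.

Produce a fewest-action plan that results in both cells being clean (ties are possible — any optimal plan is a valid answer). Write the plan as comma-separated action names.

1. Suck → (A; A:clean, B:clean)
min 1: A is dirty, one Suck

Suck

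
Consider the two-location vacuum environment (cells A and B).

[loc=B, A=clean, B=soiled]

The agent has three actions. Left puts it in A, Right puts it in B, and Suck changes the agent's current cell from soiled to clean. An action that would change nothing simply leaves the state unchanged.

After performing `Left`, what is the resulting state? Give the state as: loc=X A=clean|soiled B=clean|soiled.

loc=A A=clean B=soiled

start: loc=B A=clean B=soiled
Left (#1): loc=A A=clean B=soiled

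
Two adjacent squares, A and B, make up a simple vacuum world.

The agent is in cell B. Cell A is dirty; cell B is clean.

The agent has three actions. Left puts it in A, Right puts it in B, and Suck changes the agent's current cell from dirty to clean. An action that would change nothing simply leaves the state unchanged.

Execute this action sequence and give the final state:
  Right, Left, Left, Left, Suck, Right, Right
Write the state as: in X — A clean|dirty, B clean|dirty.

in B — A clean, B clean

1. Right → in B — A dirty, B clean
2. Left → in A — A dirty, B clean
3. Left → in A — A dirty, B clean
4. Left → in A — A dirty, B clean
5. Suck → in A — A clean, B clean
6. Right → in B — A clean, B clean
7. Right → in B — A clean, B clean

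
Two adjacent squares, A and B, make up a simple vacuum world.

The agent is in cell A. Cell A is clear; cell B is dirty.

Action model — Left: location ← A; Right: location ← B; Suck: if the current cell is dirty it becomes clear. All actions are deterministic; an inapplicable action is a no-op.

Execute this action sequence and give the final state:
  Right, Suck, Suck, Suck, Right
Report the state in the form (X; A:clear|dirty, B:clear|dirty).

(B; A:clear, B:clear)

Right (#1): (B; A:clear, B:dirty)
Suck (#2): (B; A:clear, B:clear)
Suck (#3): (B; A:clear, B:clear)
Suck (#4): (B; A:clear, B:clear)
Right (#5): (B; A:clear, B:clear)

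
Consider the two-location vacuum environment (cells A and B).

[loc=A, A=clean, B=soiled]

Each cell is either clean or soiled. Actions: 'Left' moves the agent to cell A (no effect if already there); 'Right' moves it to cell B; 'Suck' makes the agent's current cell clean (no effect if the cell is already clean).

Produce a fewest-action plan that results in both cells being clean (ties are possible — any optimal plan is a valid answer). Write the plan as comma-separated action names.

Right (#1): (B; A:clean, B:soiled)
Suck (#2): (B; A:clean, B:clean)
min 2: go B then Suck

Right, Suck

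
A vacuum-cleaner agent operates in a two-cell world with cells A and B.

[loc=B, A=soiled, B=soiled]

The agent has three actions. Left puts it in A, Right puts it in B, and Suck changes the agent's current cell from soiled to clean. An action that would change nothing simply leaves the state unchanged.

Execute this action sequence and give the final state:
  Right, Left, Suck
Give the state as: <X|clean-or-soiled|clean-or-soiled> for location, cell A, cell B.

1. Right → <B|soiled|soiled>
2. Left → <A|soiled|soiled>
3. Suck → <A|clean|soiled>

<A|clean|soiled>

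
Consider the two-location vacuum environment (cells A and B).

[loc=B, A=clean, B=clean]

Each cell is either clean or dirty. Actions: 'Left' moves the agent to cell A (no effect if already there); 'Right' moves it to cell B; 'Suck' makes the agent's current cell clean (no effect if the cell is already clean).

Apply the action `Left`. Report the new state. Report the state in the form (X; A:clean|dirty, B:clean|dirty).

(A; A:clean, B:clean)

start: (B; A:clean, B:clean)
t=1 Left ⇒ (A; A:clean, B:clean)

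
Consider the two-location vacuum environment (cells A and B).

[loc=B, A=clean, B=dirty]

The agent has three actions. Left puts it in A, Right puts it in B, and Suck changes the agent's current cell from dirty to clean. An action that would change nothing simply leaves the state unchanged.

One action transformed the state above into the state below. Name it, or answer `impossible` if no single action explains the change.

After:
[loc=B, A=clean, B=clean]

try  Left: in A — A clean, B dirty
try Right: in B — A clean, B dirty
try  Suck: in B — A clean, B clean  ← match

Suck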